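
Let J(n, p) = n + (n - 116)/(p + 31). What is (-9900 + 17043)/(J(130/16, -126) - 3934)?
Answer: -2714340/1491401 ≈ -1.8200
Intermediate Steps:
J(n, p) = n + (-116 + n)/(31 + p)
(-9900 + 17043)/(J(130/16, -126) - 3934) = (-9900 + 17043)/((-116 + 32*(130/16) + (130/16)*(-126))/(31 - 126) - 3934) = 7143/((-116 + 32*(130*(1/16)) + (130*(1/16))*(-126))/(-95) - 3934) = 7143/(-(-116 + 32*(65/8) + (65/8)*(-126))/95 - 3934) = 7143/(-(-116 + 260 - 4095/4)/95 - 3934) = 7143/(-1/95*(-3519/4) - 3934) = 7143/(3519/380 - 3934) = 7143/(-1491401/380) = 7143*(-380/1491401) = -2714340/1491401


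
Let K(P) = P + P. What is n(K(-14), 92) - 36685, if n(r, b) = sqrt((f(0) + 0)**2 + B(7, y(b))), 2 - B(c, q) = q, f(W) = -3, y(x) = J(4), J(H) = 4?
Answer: -36685 + sqrt(7) ≈ -36682.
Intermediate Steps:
y(x) = 4
B(c, q) = 2 - q
K(P) = 2*P
n(r, b) = sqrt(7) (n(r, b) = sqrt((-3 + 0)**2 + (2 - 1*4)) = sqrt((-3)**2 + (2 - 4)) = sqrt(9 - 2) = sqrt(7))
n(K(-14), 92) - 36685 = sqrt(7) - 36685 = -36685 + sqrt(7)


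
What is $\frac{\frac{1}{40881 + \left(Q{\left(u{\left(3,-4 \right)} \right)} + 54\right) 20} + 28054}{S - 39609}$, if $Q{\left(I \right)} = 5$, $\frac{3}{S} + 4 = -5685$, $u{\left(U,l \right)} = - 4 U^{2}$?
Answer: $- \frac{6712902209255}{9477840839844} \approx -0.70827$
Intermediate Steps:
$S = - \frac{3}{5689}$ ($S = \frac{3}{-4 - 5685} = \frac{3}{-5689} = 3 \left(- \frac{1}{5689}\right) = - \frac{3}{5689} \approx -0.00052733$)
$\frac{\frac{1}{40881 + \left(Q{\left(u{\left(3,-4 \right)} \right)} + 54\right) 20} + 28054}{S - 39609} = \frac{\frac{1}{40881 + \left(5 + 54\right) 20} + 28054}{- \frac{3}{5689} - 39609} = \frac{\frac{1}{40881 + 59 \cdot 20} + 28054}{- \frac{225335604}{5689}} = \left(\frac{1}{40881 + 1180} + 28054\right) \left(- \frac{5689}{225335604}\right) = \left(\frac{1}{42061} + 28054\right) \left(- \frac{5689}{225335604}\right) = \frac{1179979295}{42061} \left(- \frac{5689}{225335604}\right) = - \frac{6712902209255}{9477840839844}$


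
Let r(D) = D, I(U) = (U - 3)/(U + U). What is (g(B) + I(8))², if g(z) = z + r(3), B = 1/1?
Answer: 4761/256 ≈ 18.598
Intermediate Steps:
I(U) = (-3 + U)/(2*U) (I(U) = (-3 + U)/((2*U)) = (-3 + U)*(1/(2*U)) = (-3 + U)/(2*U))
B = 1
g(z) = 3 + z (g(z) = z + 3 = 3 + z)
(g(B) + I(8))² = ((3 + 1) + (½)*(-3 + 8)/8)² = (4 + (½)*(⅛)*5)² = (4 + 5/16)² = (69/16)² = 4761/256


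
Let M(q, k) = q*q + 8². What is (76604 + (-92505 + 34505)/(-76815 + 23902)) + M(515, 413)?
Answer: 18090642309/52913 ≈ 3.4189e+5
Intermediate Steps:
M(q, k) = 64 + q² (M(q, k) = q² + 64 = 64 + q²)
(76604 + (-92505 + 34505)/(-76815 + 23902)) + M(515, 413) = (76604 + (-92505 + 34505)/(-76815 + 23902)) + (64 + 515²) = (76604 - 58000/(-52913)) + (64 + 265225) = (76604 - 58000*(-1/52913)) + 265289 = (76604 + 58000/52913) + 265289 = 4053405452/52913 + 265289 = 18090642309/52913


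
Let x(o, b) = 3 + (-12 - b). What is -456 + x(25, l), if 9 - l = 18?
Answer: -456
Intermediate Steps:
l = -9 (l = 9 - 1*18 = 9 - 18 = -9)
x(o, b) = -9 - b
-456 + x(25, l) = -456 + (-9 - 1*(-9)) = -456 + (-9 + 9) = -456 + 0 = -456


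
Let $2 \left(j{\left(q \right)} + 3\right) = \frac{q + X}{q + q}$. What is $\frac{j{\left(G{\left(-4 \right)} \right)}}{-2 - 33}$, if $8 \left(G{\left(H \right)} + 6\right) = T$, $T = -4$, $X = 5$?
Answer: $\frac{153}{1820} \approx 0.084066$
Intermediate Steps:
$G{\left(H \right)} = - \frac{13}{2}$ ($G{\left(H \right)} = -6 + \frac{1}{8} \left(-4\right) = -6 - \frac{1}{2} = - \frac{13}{2}$)
$j{\left(q \right)} = -3 + \frac{5 + q}{4 q}$ ($j{\left(q \right)} = -3 + \frac{\left(q + 5\right) \frac{1}{q + q}}{2} = -3 + \frac{\left(5 + q\right) \frac{1}{2 q}}{2} = -3 + \frac{\frac{1}{2} \frac{1}{q} \left(5 + q\right)}{2} = -3 + \frac{5 + q}{4 q}$)
$\frac{j{\left(G{\left(-4 \right)} \right)}}{-2 - 33} = \frac{\frac{1}{4} \frac{1}{- \frac{13}{2}} \left(5 - - \frac{143}{2}\right)}{-2 - 33} = \frac{\frac{1}{4} \left(- \frac{2}{13}\right) \left(5 + \frac{143}{2}\right)}{-35} = - \frac{\frac{1}{4} \left(- \frac{2}{13}\right) \frac{153}{2}}{35} = \left(- \frac{1}{35}\right) \left(- \frac{153}{52}\right) = \frac{153}{1820}$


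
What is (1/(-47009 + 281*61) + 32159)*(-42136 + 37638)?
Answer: -2160220749739/14934 ≈ -1.4465e+8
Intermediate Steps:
(1/(-47009 + 281*61) + 32159)*(-42136 + 37638) = (1/(-47009 + 17141) + 32159)*(-4498) = (1/(-29868) + 32159)*(-4498) = (-1/29868 + 32159)*(-4498) = (960525011/29868)*(-4498) = -2160220749739/14934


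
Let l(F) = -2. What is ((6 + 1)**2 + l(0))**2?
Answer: 2209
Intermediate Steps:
((6 + 1)**2 + l(0))**2 = ((6 + 1)**2 - 2)**2 = (7**2 - 2)**2 = (49 - 2)**2 = 47**2 = 2209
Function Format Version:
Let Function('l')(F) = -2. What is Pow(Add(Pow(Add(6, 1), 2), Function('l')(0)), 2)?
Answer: 2209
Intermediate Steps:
Pow(Add(Pow(Add(6, 1), 2), Function('l')(0)), 2) = Pow(Add(Pow(Add(6, 1), 2), -2), 2) = Pow(Add(Pow(7, 2), -2), 2) = Pow(Add(49, -2), 2) = Pow(47, 2) = 2209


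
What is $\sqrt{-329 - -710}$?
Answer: $\sqrt{381} \approx 19.519$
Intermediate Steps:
$\sqrt{-329 - -710} = \sqrt{-329 + 710} = \sqrt{381}$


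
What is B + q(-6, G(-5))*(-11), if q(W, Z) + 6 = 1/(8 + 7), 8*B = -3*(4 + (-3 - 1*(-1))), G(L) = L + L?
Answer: 3871/60 ≈ 64.517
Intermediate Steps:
G(L) = 2*L
B = -¾ (B = (-3*(4 + (-3 - 1*(-1))))/8 = (-3*(4 + (-3 + 1)))/8 = (-3*(4 - 2))/8 = (-3*2)/8 = (⅛)*(-6) = -¾ ≈ -0.75000)
q(W, Z) = -89/15 (q(W, Z) = -6 + 1/(8 + 7) = -6 + 1/15 = -89/15)
B + q(-6, G(-5))*(-11) = -¾ - 89/15*(-11) = -¾ + 979/15 = 3871/60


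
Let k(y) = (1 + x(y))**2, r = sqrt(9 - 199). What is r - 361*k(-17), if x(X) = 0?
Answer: -361 + I*sqrt(190) ≈ -361.0 + 13.784*I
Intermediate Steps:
r = I*sqrt(190) (r = sqrt(-190) = I*sqrt(190) ≈ 13.784*I)
k(y) = 1 (k(y) = (1 + 0)**2 = 1**2 = 1)
r - 361*k(-17) = I*sqrt(190) - 361*1 = I*sqrt(190) - 361 = -361 + I*sqrt(190)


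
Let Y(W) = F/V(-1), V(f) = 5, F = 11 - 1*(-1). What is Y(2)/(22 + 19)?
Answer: 12/205 ≈ 0.058537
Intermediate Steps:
F = 12 (F = 11 + 1 = 12)
Y(W) = 12/5
Y(2)/(22 + 19) = 12/(5*(22 + 19)) = (12/5)/41 = (12/5)*(1/41) = 12/205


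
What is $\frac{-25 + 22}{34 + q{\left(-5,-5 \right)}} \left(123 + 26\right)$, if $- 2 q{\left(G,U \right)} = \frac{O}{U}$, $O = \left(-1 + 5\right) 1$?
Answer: $- \frac{2235}{172} \approx -12.994$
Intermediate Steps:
$O = 4$ ($O = 4 \cdot 1 = 4$)
$q{\left(G,U \right)} = - \frac{2}{U}$ ($q{\left(G,U \right)} = - \frac{4 \frac{1}{U}}{2} = - \frac{2}{U}$)
$\frac{-25 + 22}{34 + q{\left(-5,-5 \right)}} \left(123 + 26\right) = \frac{-25 + 22}{34 - \frac{2}{-5}} \left(123 + 26\right) = - \frac{3}{34 - - \frac{2}{5}} \cdot 149 = - \frac{3}{34 + \frac{2}{5}} \cdot 149 = - \frac{3}{\frac{172}{5}} \cdot 149 = \left(-3\right) \frac{5}{172} \cdot 149 = \left(- \frac{15}{172}\right) 149 = - \frac{2235}{172}$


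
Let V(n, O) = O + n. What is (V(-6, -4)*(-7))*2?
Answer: 140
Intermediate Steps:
(V(-6, -4)*(-7))*2 = ((-4 - 6)*(-7))*2 = -10*(-7)*2 = 70*2 = 140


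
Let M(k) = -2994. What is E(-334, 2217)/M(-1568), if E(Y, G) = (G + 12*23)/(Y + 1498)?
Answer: -277/387224 ≈ -0.00071535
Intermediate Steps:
E(Y, G) = (276 + G)/(1498 + Y) (E(Y, G) = (G + 276)/(1498 + Y) = (276 + G)/(1498 + Y))
E(-334, 2217)/M(-1568) = ((276 + 2217)/(1498 - 334))/(-2994) = (2493/1164)*(-1/2994) = ((1/1164)*2493)*(-1/2994) = (831/388)*(-1/2994) = -277/387224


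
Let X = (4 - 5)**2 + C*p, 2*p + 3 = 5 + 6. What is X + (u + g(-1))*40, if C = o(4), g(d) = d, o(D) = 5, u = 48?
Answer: 1901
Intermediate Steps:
C = 5
p = 4 (p = -3/2 + (5 + 6)/2 = -3/2 + (1/2)*11 = -3/2 + 11/2 = 4)
X = 21 (X = (4 - 5)**2 + 5*4 = (-1)**2 + 20 = 1 + 20 = 21)
X + (u + g(-1))*40 = 21 + (48 - 1)*40 = 21 + 47*40 = 21 + 1880 = 1901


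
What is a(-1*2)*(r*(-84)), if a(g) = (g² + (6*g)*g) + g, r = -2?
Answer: 4368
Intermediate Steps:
a(g) = g + 7*g² (a(g) = (g² + 6*g²) + g = 7*g² + g = g + 7*g²)
a(-1*2)*(r*(-84)) = ((-1*2)*(1 + 7*(-1*2)))*(-2*(-84)) = -2*(1 + 7*(-2))*168 = -2*(1 - 14)*168 = -2*(-13)*168 = 26*168 = 4368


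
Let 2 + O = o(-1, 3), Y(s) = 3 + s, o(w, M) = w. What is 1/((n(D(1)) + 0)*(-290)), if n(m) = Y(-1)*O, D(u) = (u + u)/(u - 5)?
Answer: 1/1740 ≈ 0.00057471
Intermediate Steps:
O = -3 (O = -2 - 1 = -3)
D(u) = 2*u/(-5 + u) (D(u) = (2*u)/(-5 + u) = 2*u/(-5 + u))
n(m) = -6 (n(m) = (3 - 1)*(-3) = 2*(-3) = -6)
1/((n(D(1)) + 0)*(-290)) = 1/((-6 + 0)*(-290)) = 1/(-6*(-290)) = 1/1740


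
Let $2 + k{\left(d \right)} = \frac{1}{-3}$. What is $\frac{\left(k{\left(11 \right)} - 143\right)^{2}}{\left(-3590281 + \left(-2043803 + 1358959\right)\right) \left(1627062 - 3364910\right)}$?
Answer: $\frac{23762}{8358207109875} \approx 2.843 \cdot 10^{-9}$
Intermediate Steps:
$k{\left(d \right)} = - \frac{7}{3}$ ($k{\left(d \right)} = -2 + \frac{1}{-3} = -2 - \frac{1}{3} = - \frac{7}{3}$)
$\frac{\left(k{\left(11 \right)} - 143\right)^{2}}{\left(-3590281 + \left(-2043803 + 1358959\right)\right) \left(1627062 - 3364910\right)} = \frac{\left(- \frac{7}{3} - 143\right)^{2}}{\left(-3590281 + \left(-2043803 + 1358959\right)\right) \left(1627062 - 3364910\right)} = \frac{\left(- \frac{436}{3}\right)^{2}}{\left(-3590281 - 684844\right) \left(-1737848\right)} = \frac{190096}{9 \left(\left(-4275125\right) \left(-1737848\right)\right)} = \frac{190096}{9 \cdot 7429517431000} = \frac{190096}{9} \cdot \frac{1}{7429517431000} = \frac{23762}{8358207109875}$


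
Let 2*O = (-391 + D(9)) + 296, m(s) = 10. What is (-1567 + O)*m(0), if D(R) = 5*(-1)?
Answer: -16170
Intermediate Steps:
D(R) = -5
O = -50 (O = ((-391 - 5) + 296)/2 = (-396 + 296)/2 = (1/2)*(-100) = -50)
(-1567 + O)*m(0) = (-1567 - 50)*10 = -1617*10 = -16170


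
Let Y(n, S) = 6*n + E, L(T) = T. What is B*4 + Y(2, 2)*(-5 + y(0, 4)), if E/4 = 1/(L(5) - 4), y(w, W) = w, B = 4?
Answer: -64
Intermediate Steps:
E = 4 (E = 4/(5 - 4) = 4/1 = 4*1 = 4)
Y(n, S) = 4 + 6*n (Y(n, S) = 6*n + 4 = 4 + 6*n)
B*4 + Y(2, 2)*(-5 + y(0, 4)) = 4*4 + (4 + 6*2)*(-5 + 0) = 16 + (4 + 12)*(-5) = 16 + 16*(-5) = 16 - 80 = -64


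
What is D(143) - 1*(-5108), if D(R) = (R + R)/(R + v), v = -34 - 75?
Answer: 86979/17 ≈ 5116.4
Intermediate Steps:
v = -109
D(R) = 2*R/(-109 + R) (D(R) = (R + R)/(R - 109) = (2*R)/(-109 + R) = 2*R/(-109 + R))
D(143) - 1*(-5108) = 2*143/(-109 + 143) - 1*(-5108) = 2*143/34 + 5108 = 2*143*(1/34) + 5108 = 143/17 + 5108 = 86979/17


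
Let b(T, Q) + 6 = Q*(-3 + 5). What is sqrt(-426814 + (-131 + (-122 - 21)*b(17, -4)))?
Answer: I*sqrt(424943) ≈ 651.88*I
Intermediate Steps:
b(T, Q) = -6 + 2*Q (b(T, Q) = -6 + Q*(-3 + 5) = -6 + Q*2 = -6 + 2*Q)
sqrt(-426814 + (-131 + (-122 - 21)*b(17, -4))) = sqrt(-426814 + (-131 + (-122 - 21)*(-6 + 2*(-4)))) = sqrt(-426814 + (-131 - 143*(-6 - 8))) = sqrt(-426814 + (-131 - 143*(-14))) = sqrt(-426814 + (-131 + 2002)) = sqrt(-426814 + 1871) = sqrt(-424943) = I*sqrt(424943)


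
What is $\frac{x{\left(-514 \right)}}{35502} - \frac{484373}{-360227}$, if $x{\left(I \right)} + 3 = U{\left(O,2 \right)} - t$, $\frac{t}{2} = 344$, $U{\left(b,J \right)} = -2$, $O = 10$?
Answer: $\frac{5648857645}{4262926318} \approx 1.3251$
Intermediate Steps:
$t = 688$ ($t = 2 \cdot 344 = 688$)
$x{\left(I \right)} = -693$ ($x{\left(I \right)} = -3 - 690 = -693$)
$\frac{x{\left(-514 \right)}}{35502} - \frac{484373}{-360227} = - \frac{693}{35502} - \frac{484373}{-360227} = \left(-693\right) \frac{1}{35502} - - \frac{484373}{360227} = - \frac{231}{11834} + \frac{484373}{360227} = \frac{5648857645}{4262926318}$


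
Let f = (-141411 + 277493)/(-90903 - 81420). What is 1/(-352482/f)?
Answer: 68041/30370377843 ≈ 2.2404e-6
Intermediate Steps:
f = -136082/172323 (f = 136082/(-172323) = 136082*(-1/172323) = -136082/172323 ≈ -0.78969)
1/(-352482/f) = 1/(-352482/(-136082/172323)) = 1/(-352482*(-172323/136082)) = 1/(30370377843/68041) = 68041/30370377843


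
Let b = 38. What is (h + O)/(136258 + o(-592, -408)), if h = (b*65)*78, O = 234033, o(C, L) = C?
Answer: 142231/45222 ≈ 3.1452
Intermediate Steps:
h = 192660 (h = (38*65)*78 = 2470*78 = 192660)
(h + O)/(136258 + o(-592, -408)) = (192660 + 234033)/(136258 - 592) = 426693/135666 = 426693*(1/135666) = 142231/45222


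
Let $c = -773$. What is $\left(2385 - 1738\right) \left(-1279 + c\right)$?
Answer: $-1327644$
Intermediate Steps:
$\left(2385 - 1738\right) \left(-1279 + c\right) = \left(2385 - 1738\right) \left(-1279 - 773\right) = 647 \left(-2052\right) = -1327644$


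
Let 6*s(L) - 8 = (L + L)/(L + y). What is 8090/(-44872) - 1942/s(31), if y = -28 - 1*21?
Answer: -2352984293/919876 ≈ -2557.9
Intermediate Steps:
y = -49 (y = -28 - 21 = -49)
s(L) = 4/3 + L/(3*(-49 + L)) (s(L) = 4/3 + ((L + L)/(L - 49))/6 = 4/3 + ((2*L)/(-49 + L))/6 = 4/3 + (2*L/(-49 + L))/6 = 4/3 + L/(3*(-49 + L)))
8090/(-44872) - 1942/s(31) = 8090/(-44872) - 1942*3*(-49 + 31)/(-196 + 5*31) = 8090*(-1/44872) - 1942*(-54/(-196 + 155)) = -4045/22436 - 1942/((⅓)*(-1/18)*(-41)) = -4045/22436 - 1942/41/54 = -4045/22436 - 1942*54/41 = -4045/22436 - 104868/41 = -2352984293/919876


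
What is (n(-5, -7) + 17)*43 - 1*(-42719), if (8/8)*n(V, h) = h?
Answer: 43149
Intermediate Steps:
n(V, h) = h
(n(-5, -7) + 17)*43 - 1*(-42719) = (-7 + 17)*43 - 1*(-42719) = 10*43 + 42719 = 430 + 42719 = 43149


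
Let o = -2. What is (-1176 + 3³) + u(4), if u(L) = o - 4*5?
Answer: -1171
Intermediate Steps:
u(L) = -22 (u(L) = -2 - 4*5 = -2 - 20 = -22)
(-1176 + 3³) + u(4) = (-1176 + 3³) - 22 = (-1176 + 27) - 22 = -1149 - 22 = -1171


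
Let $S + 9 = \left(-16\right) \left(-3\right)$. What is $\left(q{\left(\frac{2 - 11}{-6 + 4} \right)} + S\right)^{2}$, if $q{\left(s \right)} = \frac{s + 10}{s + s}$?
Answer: $\frac{534361}{324} \approx 1649.3$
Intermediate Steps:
$q{\left(s \right)} = \frac{10 + s}{2 s}$
$S = 39$ ($S = -9 - -48 = -9 + 48 = 39$)
$\left(q{\left(\frac{2 - 11}{-6 + 4} \right)} + S\right)^{2} = \left(\frac{10 + \frac{2 - 11}{-6 + 4}}{2 \frac{2 - 11}{-6 + 4}} + 39\right)^{2} = \left(\frac{10 - \frac{9}{-2}}{2 \left(- \frac{9}{-2}\right)} + 39\right)^{2} = \left(\frac{10 - - \frac{9}{2}}{2 \left(\left(-9\right) \left(- \frac{1}{2}\right)\right)} + 39\right)^{2} = \left(\frac{10 + \frac{9}{2}}{2 \cdot \frac{9}{2}} + 39\right)^{2} = \left(\frac{1}{2} \cdot \frac{2}{9} \cdot \frac{29}{2} + 39\right)^{2} = \left(\frac{29}{18} + 39\right)^{2} = \left(\frac{731}{18}\right)^{2} = \frac{534361}{324}$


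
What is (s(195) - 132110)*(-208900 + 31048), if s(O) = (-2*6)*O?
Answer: 23912201400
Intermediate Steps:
s(O) = -12*O
(s(195) - 132110)*(-208900 + 31048) = (-12*195 - 132110)*(-208900 + 31048) = (-2340 - 132110)*(-177852) = -134450*(-177852) = 23912201400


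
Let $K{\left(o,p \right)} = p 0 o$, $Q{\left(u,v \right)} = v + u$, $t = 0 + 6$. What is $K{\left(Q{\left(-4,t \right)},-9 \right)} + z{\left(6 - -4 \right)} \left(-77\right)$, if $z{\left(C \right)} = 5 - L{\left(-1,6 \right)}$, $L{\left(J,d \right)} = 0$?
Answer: $-385$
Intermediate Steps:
$t = 6$
$z{\left(C \right)} = 5$ ($z{\left(C \right)} = 5 - 0 = 5 + 0 = 5$)
$Q{\left(u,v \right)} = u + v$
$K{\left(o,p \right)} = 0$ ($K{\left(o,p \right)} = 0 o = 0$)
$K{\left(Q{\left(-4,t \right)},-9 \right)} + z{\left(6 - -4 \right)} \left(-77\right) = 0 + 5 \left(-77\right) = 0 - 385 = -385$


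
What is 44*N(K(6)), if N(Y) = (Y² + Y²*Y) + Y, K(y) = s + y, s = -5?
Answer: 132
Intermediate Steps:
K(y) = -5 + y
N(Y) = Y + Y² + Y³ (N(Y) = (Y² + Y³) + Y = Y + Y² + Y³)
44*N(K(6)) = 44*((-5 + 6)*(1 + (-5 + 6) + (-5 + 6)²)) = 44*(1*(1 + 1 + 1²)) = 44*(1*(1 + 1 + 1)) = 44*(1*3) = 44*3 = 132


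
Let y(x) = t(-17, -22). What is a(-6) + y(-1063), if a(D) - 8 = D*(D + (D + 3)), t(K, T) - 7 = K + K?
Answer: 35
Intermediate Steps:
t(K, T) = 7 + 2*K (t(K, T) = 7 + (K + K) = 7 + 2*K)
a(D) = 8 + D*(3 + 2*D) (a(D) = 8 + D*(D + (D + 3)) = 8 + D*(D + (3 + D)) = 8 + D*(3 + 2*D))
y(x) = -27 (y(x) = 7 + 2*(-17) = 7 - 34 = -27)
a(-6) + y(-1063) = (8 + 2*(-6)**2 + 3*(-6)) - 27 = (8 + 2*36 - 18) - 27 = (8 + 72 - 18) - 27 = 62 - 27 = 35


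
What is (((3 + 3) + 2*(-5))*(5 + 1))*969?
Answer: -23256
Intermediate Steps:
(((3 + 3) + 2*(-5))*(5 + 1))*969 = ((6 - 10)*6)*969 = -4*6*969 = -24*969 = -23256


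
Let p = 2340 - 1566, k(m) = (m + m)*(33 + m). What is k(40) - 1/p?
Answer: 4520159/774 ≈ 5840.0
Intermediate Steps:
k(m) = 2*m*(33 + m) (k(m) = (2*m)*(33 + m) = 2*m*(33 + m))
p = 774
k(40) - 1/p = 2*40*(33 + 40) - 1/774 = 2*40*73 - 1*1/774 = 5840 - 1/774 = 4520159/774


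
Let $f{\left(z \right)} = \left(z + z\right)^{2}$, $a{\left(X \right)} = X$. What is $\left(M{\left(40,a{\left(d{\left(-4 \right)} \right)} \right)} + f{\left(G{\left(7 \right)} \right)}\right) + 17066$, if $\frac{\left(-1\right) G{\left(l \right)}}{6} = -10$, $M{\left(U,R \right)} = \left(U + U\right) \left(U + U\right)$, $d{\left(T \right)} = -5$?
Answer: $37866$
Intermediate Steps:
$M{\left(U,R \right)} = 4 U^{2}$ ($M{\left(U,R \right)} = 2 U 2 U = 4 U^{2}$)
$G{\left(l \right)} = 60$ ($G{\left(l \right)} = \left(-6\right) \left(-10\right) = 60$)
$f{\left(z \right)} = 4 z^{2}$ ($f{\left(z \right)} = \left(2 z\right)^{2} = 4 z^{2}$)
$\left(M{\left(40,a{\left(d{\left(-4 \right)} \right)} \right)} + f{\left(G{\left(7 \right)} \right)}\right) + 17066 = \left(4 \cdot 40^{2} + 4 \cdot 60^{2}\right) + 17066 = \left(4 \cdot 1600 + 4 \cdot 3600\right) + 17066 = \left(6400 + 14400\right) + 17066 = 20800 + 17066 = 37866$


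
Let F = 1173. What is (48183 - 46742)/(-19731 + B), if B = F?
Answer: -1441/18558 ≈ -0.077648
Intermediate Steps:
B = 1173
(48183 - 46742)/(-19731 + B) = (48183 - 46742)/(-19731 + 1173) = 1441/(-18558) = 1441*(-1/18558) = -1441/18558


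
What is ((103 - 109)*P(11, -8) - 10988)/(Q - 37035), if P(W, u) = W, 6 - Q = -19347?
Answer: 5527/8841 ≈ 0.62516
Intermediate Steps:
Q = 19353 (Q = 6 - 1*(-19347) = 6 + 19347 = 19353)
((103 - 109)*P(11, -8) - 10988)/(Q - 37035) = ((103 - 109)*11 - 10988)/(19353 - 37035) = (-6*11 - 10988)/(-17682) = (-66 - 10988)*(-1/17682) = -11054*(-1/17682) = 5527/8841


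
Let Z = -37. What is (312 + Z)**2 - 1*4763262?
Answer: -4687637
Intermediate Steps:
(312 + Z)**2 - 1*4763262 = (312 - 37)**2 - 1*4763262 = 275**2 - 4763262 = 75625 - 4763262 = -4687637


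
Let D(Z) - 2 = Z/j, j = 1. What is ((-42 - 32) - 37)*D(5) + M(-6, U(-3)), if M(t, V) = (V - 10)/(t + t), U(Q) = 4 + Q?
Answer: -3105/4 ≈ -776.25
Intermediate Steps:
M(t, V) = (-10 + V)/(2*t) (M(t, V) = (-10 + V)/((2*t)) = (-10 + V)*(1/(2*t)) = (-10 + V)/(2*t))
D(Z) = 2 + Z (D(Z) = 2 + Z/1 = 2 + Z*1 = 2 + Z)
((-42 - 32) - 37)*D(5) + M(-6, U(-3)) = ((-42 - 32) - 37)*(2 + 5) + (½)*(-10 + (4 - 3))/(-6) = (-74 - 37)*7 + (½)*(-⅙)*(-10 + 1) = -111*7 + (½)*(-⅙)*(-9) = -777 + ¾ = -3105/4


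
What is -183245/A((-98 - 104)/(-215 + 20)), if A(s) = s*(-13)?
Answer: 2748675/202 ≈ 13607.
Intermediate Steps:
A(s) = -13*s
-183245/A((-98 - 104)/(-215 + 20)) = -183245*(-(-215 + 20)/(13*(-98 - 104))) = -183245/((-(-2626)/(-195))) = -183245/((-(-2626)*(-1)/195)) = -183245/((-13*202/195)) = -183245/(-202/15) = -183245*(-15/202) = 2748675/202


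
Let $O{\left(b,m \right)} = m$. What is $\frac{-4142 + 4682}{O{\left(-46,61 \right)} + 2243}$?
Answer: $\frac{15}{64} \approx 0.23438$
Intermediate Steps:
$\frac{-4142 + 4682}{O{\left(-46,61 \right)} + 2243} = \frac{-4142 + 4682}{61 + 2243} = \frac{540}{2304} = 540 \cdot \frac{1}{2304} = \frac{15}{64}$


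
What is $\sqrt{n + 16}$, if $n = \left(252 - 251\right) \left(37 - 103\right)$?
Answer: $5 i \sqrt{2} \approx 7.0711 i$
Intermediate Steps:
$n = -66$ ($n = 1 \left(-66\right) = -66$)
$\sqrt{n + 16} = \sqrt{-66 + 16} = \sqrt{-50} = 5 i \sqrt{2}$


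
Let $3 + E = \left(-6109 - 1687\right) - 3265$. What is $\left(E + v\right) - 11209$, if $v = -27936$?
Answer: $-50209$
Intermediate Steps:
$E = -11064$ ($E = -3 - 11061 = -11064$)
$\left(E + v\right) - 11209 = \left(-11064 - 27936\right) - 11209 = -39000 - 11209 = -50209$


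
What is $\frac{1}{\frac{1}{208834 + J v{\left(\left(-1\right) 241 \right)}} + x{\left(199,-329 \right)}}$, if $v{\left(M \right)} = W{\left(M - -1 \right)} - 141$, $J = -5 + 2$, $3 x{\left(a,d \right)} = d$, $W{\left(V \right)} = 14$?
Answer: $- \frac{627645}{68831732} \approx -0.0091185$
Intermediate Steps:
$x{\left(a,d \right)} = \frac{d}{3}$
$J = -3$
$v{\left(M \right)} = -127$ ($v{\left(M \right)} = 14 - 141 = -127$)
$\frac{1}{\frac{1}{208834 + J v{\left(\left(-1\right) 241 \right)}} + x{\left(199,-329 \right)}} = \frac{1}{\frac{1}{208834 - -381} + \frac{1}{3} \left(-329\right)} = \frac{1}{\frac{1}{208834 + 381} - \frac{329}{3}} = \frac{1}{\frac{1}{209215} - \frac{329}{3}} = \frac{1}{- \frac{68831732}{627645}} = - \frac{627645}{68831732}$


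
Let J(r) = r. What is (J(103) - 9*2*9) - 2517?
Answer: -2576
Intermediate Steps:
(J(103) - 9*2*9) - 2517 = (103 - 9*2*9) - 2517 = (103 - 18*9) - 2517 = (103 - 162) - 2517 = -59 - 2517 = -2576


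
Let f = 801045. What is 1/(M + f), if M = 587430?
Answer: 1/1388475 ≈ 7.2021e-7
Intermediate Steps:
1/(M + f) = 1/(587430 + 801045) = 1/1388475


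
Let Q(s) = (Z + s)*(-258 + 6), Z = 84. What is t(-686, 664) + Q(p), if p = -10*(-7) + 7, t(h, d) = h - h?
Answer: -40572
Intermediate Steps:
t(h, d) = 0
p = 77 (p = 70 + 7 = 77)
Q(s) = -21168 - 252*s (Q(s) = (84 + s)*(-258 + 6) = (84 + s)*(-252) = -21168 - 252*s)
t(-686, 664) + Q(p) = 0 + (-21168 - 252*77) = 0 + (-21168 - 19404) = 0 - 40572 = -40572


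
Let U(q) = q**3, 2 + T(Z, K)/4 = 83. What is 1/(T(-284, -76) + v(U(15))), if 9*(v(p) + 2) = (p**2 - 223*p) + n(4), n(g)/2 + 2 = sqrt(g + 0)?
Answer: 1/1182322 ≈ 8.4579e-7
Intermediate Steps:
T(Z, K) = 324 (T(Z, K) = -8 + 4*83 = -8 + 332 = 324)
n(g) = -4 + 2*sqrt(g) (n(g) = -4 + 2*sqrt(g + 0) = -4 + 2*sqrt(g))
v(p) = -2 - 223*p/9 + p**2/9 (v(p) = -2 + ((p**2 - 223*p) + (-4 + 2*sqrt(4)))/9 = -2 + ((p**2 - 223*p) + (-4 + 2*2))/9 = -2 + ((p**2 - 223*p) + (-4 + 4))/9 = -2 + ((p**2 - 223*p) + 0)/9 = -2 + (p**2 - 223*p)/9 = -2 + (-223*p/9 + p**2/9) = -2 - 223*p/9 + p**2/9)
1/(T(-284, -76) + v(U(15))) = 1/(324 + (-2 - 223/9*15**3 + (15**3)**2/9)) = 1/(324 + (-2 - 223/9*3375 + (1/9)*3375**2)) = 1/(324 + (-2 - 83625 + (1/9)*11390625)) = 1/(324 + (-2 - 83625 + 1265625)) = 1/(324 + 1181998) = 1/1182322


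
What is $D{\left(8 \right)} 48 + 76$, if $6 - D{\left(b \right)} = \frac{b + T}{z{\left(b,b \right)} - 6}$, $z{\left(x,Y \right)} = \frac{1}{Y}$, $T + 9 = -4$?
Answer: $\frac{15188}{47} \approx 323.15$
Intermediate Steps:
$T = -13$ ($T = -9 - 4 = -13$)
$D{\left(b \right)} = 6 - \frac{-13 + b}{-6 + \frac{1}{b}}$ ($D{\left(b \right)} = 6 - \frac{b - 13}{\frac{1}{b} - 6} = 6 - \frac{-13 + b}{-6 + \frac{1}{b}}$)
$D{\left(8 \right)} 48 + 76 = \frac{-6 + 8 \left(23 + 8\right)}{-1 + 6 \cdot 8} \cdot 48 + 76 = \frac{-6 + 8 \cdot 31}{-1 + 48} \cdot 48 + 76 = \frac{-6 + 248}{47} \cdot 48 + 76 = \frac{1}{47} \cdot 242 \cdot 48 + 76 = \frac{242}{47} \cdot 48 + 76 = \frac{11616}{47} + 76 = \frac{15188}{47}$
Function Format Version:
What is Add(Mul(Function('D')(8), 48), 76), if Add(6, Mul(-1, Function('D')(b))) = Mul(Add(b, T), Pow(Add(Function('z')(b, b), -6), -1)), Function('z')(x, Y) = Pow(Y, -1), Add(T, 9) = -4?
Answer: Rational(15188, 47) ≈ 323.15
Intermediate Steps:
T = -13 (T = Add(-9, -4) = -13)
Function('D')(b) = Add(6, Mul(-1, Pow(Add(-6, Pow(b, -1)), -1), Add(-13, b))) (Function('D')(b) = Add(6, Mul(-1, Mul(Add(b, -13), Pow(Add(Pow(b, -1), -6), -1)))) = Add(6, Mul(-1, Mul(Add(-13, b), Pow(Add(-6, Pow(b, -1)), -1)))) = Add(6, Mul(-1, Mul(Pow(Add(-6, Pow(b, -1)), -1), Add(-13, b)))) = Add(6, Mul(-1, Pow(Add(-6, Pow(b, -1)), -1), Add(-13, b))))
Add(Mul(Function('D')(8), 48), 76) = Add(Mul(Mul(Pow(Add(-1, Mul(6, 8)), -1), Add(-6, Mul(8, Add(23, 8)))), 48), 76) = Add(Mul(Mul(Pow(Add(-1, 48), -1), Add(-6, Mul(8, 31))), 48), 76) = Add(Mul(Mul(Pow(47, -1), Add(-6, 248)), 48), 76) = Add(Mul(Mul(Rational(1, 47), 242), 48), 76) = Add(Mul(Rational(242, 47), 48), 76) = Add(Rational(11616, 47), 76) = Rational(15188, 47)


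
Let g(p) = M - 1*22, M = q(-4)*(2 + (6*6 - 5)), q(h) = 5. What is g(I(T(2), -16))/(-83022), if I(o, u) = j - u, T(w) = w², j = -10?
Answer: -143/83022 ≈ -0.0017224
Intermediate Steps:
I(o, u) = -10 - u
M = 165 (M = 5*(2 + (6*6 - 5)) = 5*(2 + (36 - 5)) = 5*(2 + 31) = 5*33 = 165)
g(p) = 143 (g(p) = 165 - 1*22 = 165 - 22 = 143)
g(I(T(2), -16))/(-83022) = 143/(-83022) = 143*(-1/83022) = -143/83022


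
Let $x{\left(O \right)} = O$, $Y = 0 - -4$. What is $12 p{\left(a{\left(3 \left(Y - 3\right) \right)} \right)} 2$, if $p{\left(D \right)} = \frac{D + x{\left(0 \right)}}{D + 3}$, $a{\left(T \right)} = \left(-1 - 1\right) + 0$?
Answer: $-48$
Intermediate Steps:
$Y = 4$ ($Y = 0 + 4 = 4$)
$a{\left(T \right)} = -2$ ($a{\left(T \right)} = -2 + 0 = -2$)
$p{\left(D \right)} = \frac{D}{3 + D}$ ($p{\left(D \right)} = \frac{D + 0}{D + 3} = \frac{D}{3 + D}$)
$12 p{\left(a{\left(3 \left(Y - 3\right) \right)} \right)} 2 = 12 \left(- \frac{2}{3 - 2}\right) 2 = 12 \left(- \frac{2}{1}\right) 2 = 12 \left(\left(-2\right) 1\right) 2 = 12 \left(-2\right) 2 = \left(-24\right) 2 = -48$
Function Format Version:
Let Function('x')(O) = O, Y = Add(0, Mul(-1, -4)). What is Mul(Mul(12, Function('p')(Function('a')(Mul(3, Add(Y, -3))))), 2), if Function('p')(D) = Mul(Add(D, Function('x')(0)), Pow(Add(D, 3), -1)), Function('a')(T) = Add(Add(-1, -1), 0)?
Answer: -48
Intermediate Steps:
Y = 4 (Y = Add(0, 4) = 4)
Function('a')(T) = -2 (Function('a')(T) = Add(-2, 0) = -2)
Function('p')(D) = Mul(D, Pow(Add(3, D), -1)) (Function('p')(D) = Mul(Add(D, 0), Pow(Add(D, 3), -1)) = Mul(D, Pow(Add(3, D), -1)))
Mul(Mul(12, Function('p')(Function('a')(Mul(3, Add(Y, -3))))), 2) = Mul(Mul(12, Mul(-2, Pow(Add(3, -2), -1))), 2) = Mul(Mul(12, Mul(-2, Pow(1, -1))), 2) = Mul(Mul(12, Mul(-2, 1)), 2) = Mul(Mul(12, -2), 2) = Mul(-24, 2) = -48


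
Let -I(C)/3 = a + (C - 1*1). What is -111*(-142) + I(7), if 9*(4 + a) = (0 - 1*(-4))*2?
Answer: 47260/3 ≈ 15753.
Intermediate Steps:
a = -28/9 (a = -4 + ((0 - 1*(-4))*2)/9 = -4 + ((0 + 4)*2)/9 = -4 + (4*2)/9 = -4 + (⅑)*8 = -4 + 8/9 = -28/9 ≈ -3.1111)
I(C) = 37/3 - 3*C (I(C) = -3*(-28/9 + (C - 1*1)) = -3*(-28/9 + (C - 1)) = -3*(-28/9 + (-1 + C)) = -3*(-37/9 + C) = 37/3 - 3*C)
-111*(-142) + I(7) = -111*(-142) + (37/3 - 3*7) = 15762 + (37/3 - 21) = 15762 - 26/3 = 47260/3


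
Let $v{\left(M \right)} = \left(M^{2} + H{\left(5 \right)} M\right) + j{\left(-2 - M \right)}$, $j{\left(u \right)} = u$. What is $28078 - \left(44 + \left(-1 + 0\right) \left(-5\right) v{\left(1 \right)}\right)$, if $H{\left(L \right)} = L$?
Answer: $28019$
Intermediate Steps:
$v{\left(M \right)} = -2 + M^{2} + 4 M$ ($v{\left(M \right)} = \left(M^{2} + 5 M\right) - \left(2 + M\right) = -2 + M^{2} + 4 M$)
$28078 - \left(44 + \left(-1 + 0\right) \left(-5\right) v{\left(1 \right)}\right) = 28078 - \left(44 + \left(-1 + 0\right) \left(-5\right) \left(-2 + 1^{2} + 4 \cdot 1\right)\right) = 28078 - \left(44 + \left(-1\right) \left(-5\right) \left(-2 + 1 + 4\right)\right) = 28078 - \left(44 + 5 \cdot 3\right) = 28078 - \left(44 + 15\right) = 28078 - 59 = 28019$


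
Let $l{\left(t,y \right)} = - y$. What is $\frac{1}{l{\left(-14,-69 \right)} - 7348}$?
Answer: $- \frac{1}{7279} \approx -0.00013738$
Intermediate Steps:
$\frac{1}{l{\left(-14,-69 \right)} - 7348} = \frac{1}{\left(-1\right) \left(-69\right) - 7348} = \frac{1}{69 - 7348} = \frac{1}{-7279} = - \frac{1}{7279}$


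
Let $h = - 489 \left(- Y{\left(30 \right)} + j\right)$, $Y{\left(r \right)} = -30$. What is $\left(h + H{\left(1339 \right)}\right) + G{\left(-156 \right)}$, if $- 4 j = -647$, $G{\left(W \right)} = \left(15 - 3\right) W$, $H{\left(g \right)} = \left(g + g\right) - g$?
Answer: $- \frac{377195}{4} \approx -94299.0$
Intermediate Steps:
$H{\left(g \right)} = g$ ($H{\left(g \right)} = 2 g - g = g$)
$G{\left(W \right)} = 12 W$
$j = \frac{647}{4}$ ($j = \left(- \frac{1}{4}\right) \left(-647\right) = \frac{647}{4} \approx 161.75$)
$h = - \frac{375063}{4}$ ($h = - 489 \left(\left(-1\right) \left(-30\right) + \frac{647}{4}\right) = - 489 \left(30 + \frac{647}{4}\right) = \left(-489\right) \frac{767}{4} = - \frac{375063}{4} \approx -93766.0$)
$\left(h + H{\left(1339 \right)}\right) + G{\left(-156 \right)} = \left(- \frac{375063}{4} + 1339\right) + 12 \left(-156\right) = - \frac{369707}{4} - 1872 = - \frac{377195}{4}$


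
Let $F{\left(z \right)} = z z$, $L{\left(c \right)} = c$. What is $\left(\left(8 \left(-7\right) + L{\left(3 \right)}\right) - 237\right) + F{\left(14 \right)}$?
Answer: $-94$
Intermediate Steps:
$F{\left(z \right)} = z^{2}$
$\left(\left(8 \left(-7\right) + L{\left(3 \right)}\right) - 237\right) + F{\left(14 \right)} = \left(\left(8 \left(-7\right) + 3\right) - 237\right) + 14^{2} = \left(\left(-56 + 3\right) - 237\right) + 196 = \left(-53 - 237\right) + 196 = -290 + 196 = -94$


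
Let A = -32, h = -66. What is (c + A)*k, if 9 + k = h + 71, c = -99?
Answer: 524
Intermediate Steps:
k = -4 (k = -9 + (-66 + 71) = -9 + 5 = -4)
(c + A)*k = (-99 - 32)*(-4) = -131*(-4) = 524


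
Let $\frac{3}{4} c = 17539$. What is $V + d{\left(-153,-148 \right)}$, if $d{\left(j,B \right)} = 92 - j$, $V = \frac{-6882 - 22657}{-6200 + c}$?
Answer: $\frac{12542603}{51556} \approx 243.28$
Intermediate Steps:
$c = \frac{70156}{3}$ ($c = \frac{4}{3} \cdot 17539 = \frac{70156}{3} \approx 23385.0$)
$V = - \frac{88617}{51556}$ ($V = \frac{-6882 - 22657}{-6200 + \frac{70156}{3}} = - \frac{29539}{\frac{51556}{3}} = \left(-29539\right) \frac{3}{51556} = - \frac{88617}{51556} \approx -1.7188$)
$V + d{\left(-153,-148 \right)} = - \frac{88617}{51556} + \left(92 - -153\right) = - \frac{88617}{51556} + \left(92 + 153\right) = - \frac{88617}{51556} + 245 = \frac{12542603}{51556}$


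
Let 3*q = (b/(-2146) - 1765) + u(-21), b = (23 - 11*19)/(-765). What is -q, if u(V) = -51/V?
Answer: 3375862087/5745915 ≈ 587.52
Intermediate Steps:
b = 62/255 (b = (23 - 209)*(-1/765) = -186*(-1/765) = 62/255 ≈ 0.24314)
q = -3375862087/5745915 (q = (((62/255)/(-2146) - 1765) - 51/(-21))/3 = (((62/255)*(-1/2146) - 1765) - 51*(-1/21))/3 = ((-31/273615 - 1765) + 17/7)/3 = (-482930506/273615 + 17/7)/3 = (⅓)*(-3375862087/1915305) = -3375862087/5745915 ≈ -587.52)
-q = -1*(-3375862087/5745915) = 3375862087/5745915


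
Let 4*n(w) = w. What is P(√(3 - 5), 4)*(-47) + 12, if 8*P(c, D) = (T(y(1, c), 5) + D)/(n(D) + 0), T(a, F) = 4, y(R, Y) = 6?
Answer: -35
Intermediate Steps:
n(w) = w/4
P(c, D) = (4 + D)/(2*D) (P(c, D) = ((4 + D)/(D/4 + 0))/8 = ((4 + D)/((D/4)))/8 = ((4 + D)*(4/D))/8 = (4*(4 + D)/D)/8 = (4 + D)/(2*D))
P(√(3 - 5), 4)*(-47) + 12 = ((½)*(4 + 4)/4)*(-47) + 12 = ((½)*(¼)*8)*(-47) + 12 = 1*(-47) + 12 = -47 + 12 = -35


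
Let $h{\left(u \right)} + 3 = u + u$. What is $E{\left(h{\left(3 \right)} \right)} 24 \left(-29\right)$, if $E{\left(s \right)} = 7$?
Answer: $-4872$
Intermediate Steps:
$h{\left(u \right)} = -3 + 2 u$ ($h{\left(u \right)} = -3 + \left(u + u\right) = -3 + 2 u$)
$E{\left(h{\left(3 \right)} \right)} 24 \left(-29\right) = 7 \cdot 24 \left(-29\right) = 168 \left(-29\right) = -4872$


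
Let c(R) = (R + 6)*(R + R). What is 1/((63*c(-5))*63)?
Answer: -1/39690 ≈ -2.5195e-5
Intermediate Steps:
c(R) = 2*R*(6 + R) (c(R) = (6 + R)*(2*R) = 2*R*(6 + R))
1/((63*c(-5))*63) = 1/((63*(2*(-5)*(6 - 5)))*63) = 1/((63*(2*(-5)*1))*63) = 1/((63*(-10))*63) = 1/(-630*63) = 1/(-39690) = -1/39690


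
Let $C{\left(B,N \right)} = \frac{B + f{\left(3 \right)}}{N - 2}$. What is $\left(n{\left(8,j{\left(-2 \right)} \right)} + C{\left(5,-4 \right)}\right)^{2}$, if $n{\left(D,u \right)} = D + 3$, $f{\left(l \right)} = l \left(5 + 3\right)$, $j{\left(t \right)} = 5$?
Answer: $\frac{1369}{36} \approx 38.028$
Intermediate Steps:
$f{\left(l \right)} = 8 l$ ($f{\left(l \right)} = l 8 = 8 l$)
$n{\left(D,u \right)} = 3 + D$
$C{\left(B,N \right)} = \frac{24 + B}{-2 + N}$ ($C{\left(B,N \right)} = \frac{B + 8 \cdot 3}{N - 2} = \frac{B + 24}{-2 + N} = \frac{24 + B}{-2 + N}$)
$\left(n{\left(8,j{\left(-2 \right)} \right)} + C{\left(5,-4 \right)}\right)^{2} = \left(\left(3 + 8\right) + \frac{24 + 5}{-2 - 4}\right)^{2} = \left(11 + \frac{1}{-6} \cdot 29\right)^{2} = \left(11 - \frac{29}{6}\right)^{2} = \left(\frac{37}{6}\right)^{2} = \frac{1369}{36}$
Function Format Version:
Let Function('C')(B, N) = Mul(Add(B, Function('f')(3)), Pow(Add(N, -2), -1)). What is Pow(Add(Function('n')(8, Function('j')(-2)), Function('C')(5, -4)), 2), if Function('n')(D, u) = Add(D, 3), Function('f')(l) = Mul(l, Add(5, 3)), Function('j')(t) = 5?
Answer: Rational(1369, 36) ≈ 38.028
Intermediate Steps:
Function('f')(l) = Mul(8, l) (Function('f')(l) = Mul(l, 8) = Mul(8, l))
Function('n')(D, u) = Add(3, D)
Function('C')(B, N) = Mul(Pow(Add(-2, N), -1), Add(24, B)) (Function('C')(B, N) = Mul(Add(B, Mul(8, 3)), Pow(Add(N, -2), -1)) = Mul(Add(B, 24), Pow(Add(-2, N), -1)) = Mul(Add(24, B), Pow(Add(-2, N), -1)) = Mul(Pow(Add(-2, N), -1), Add(24, B)))
Pow(Add(Function('n')(8, Function('j')(-2)), Function('C')(5, -4)), 2) = Pow(Add(Add(3, 8), Mul(Pow(Add(-2, -4), -1), Add(24, 5))), 2) = Pow(Add(11, Mul(Pow(-6, -1), 29)), 2) = Pow(Add(11, Mul(Rational(-1, 6), 29)), 2) = Pow(Add(11, Rational(-29, 6)), 2) = Pow(Rational(37, 6), 2) = Rational(1369, 36)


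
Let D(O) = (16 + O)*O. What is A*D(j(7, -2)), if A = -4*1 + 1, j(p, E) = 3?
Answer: -171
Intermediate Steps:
D(O) = O*(16 + O)
A = -3 (A = -4 + 1 = -3)
A*D(j(7, -2)) = -9*(16 + 3) = -9*19 = -3*57 = -171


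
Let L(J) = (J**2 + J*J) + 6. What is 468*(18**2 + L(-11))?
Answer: 267696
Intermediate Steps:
L(J) = 6 + 2*J**2 (L(J) = (J**2 + J**2) + 6 = 2*J**2 + 6 = 6 + 2*J**2)
468*(18**2 + L(-11)) = 468*(18**2 + (6 + 2*(-11)**2)) = 468*(324 + (6 + 2*121)) = 468*(324 + (6 + 242)) = 468*(324 + 248) = 468*572 = 267696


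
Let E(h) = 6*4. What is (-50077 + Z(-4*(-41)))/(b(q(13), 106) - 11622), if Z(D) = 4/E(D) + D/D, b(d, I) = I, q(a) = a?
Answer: 300455/69096 ≈ 4.3484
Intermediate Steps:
E(h) = 24
Z(D) = 7/6 (Z(D) = 4/24 + D/D = 4*(1/24) + 1 = ⅙ + 1 = 7/6)
(-50077 + Z(-4*(-41)))/(b(q(13), 106) - 11622) = (-50077 + 7/6)/(106 - 11622) = -300455/6/(-11516) = -300455/6*(-1/11516) = 300455/69096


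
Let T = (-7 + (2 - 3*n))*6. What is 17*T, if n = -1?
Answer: -204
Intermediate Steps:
T = -12 (T = (-7 + (2 - 3*(-1)))*6 = (-7 + (2 + 3))*6 = (-7 + 5)*6 = -2*6 = -12)
17*T = 17*(-12) = -204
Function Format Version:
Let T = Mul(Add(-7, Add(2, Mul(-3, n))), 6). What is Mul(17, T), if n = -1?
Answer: -204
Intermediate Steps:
T = -12 (T = Mul(Add(-7, Add(2, Mul(-3, -1))), 6) = Mul(Add(-7, Add(2, 3)), 6) = Mul(Add(-7, 5), 6) = Mul(-2, 6) = -12)
Mul(17, T) = Mul(17, -12) = -204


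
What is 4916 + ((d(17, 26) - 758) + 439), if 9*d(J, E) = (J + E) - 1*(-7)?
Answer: 41423/9 ≈ 4602.6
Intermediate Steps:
d(J, E) = 7/9 + E/9 + J/9 (d(J, E) = ((J + E) - 1*(-7))/9 = ((E + J) + 7)/9 = (7 + E + J)/9 = 7/9 + E/9 + J/9)
4916 + ((d(17, 26) - 758) + 439) = 4916 + (((7/9 + (1/9)*26 + (1/9)*17) - 758) + 439) = 4916 + (((7/9 + 26/9 + 17/9) - 758) + 439) = 4916 + ((50/9 - 758) + 439) = 4916 + (-6772/9 + 439) = 4916 - 2821/9 = 41423/9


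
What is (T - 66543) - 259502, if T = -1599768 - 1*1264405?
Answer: -3190218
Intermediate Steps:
T = -2864173 (T = -1599768 - 1264405 = -2864173)
(T - 66543) - 259502 = (-2864173 - 66543) - 259502 = -2930716 - 259502 = -3190218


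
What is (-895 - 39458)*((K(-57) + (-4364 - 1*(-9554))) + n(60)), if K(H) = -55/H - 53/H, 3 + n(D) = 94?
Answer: -4050432375/19 ≈ -2.1318e+8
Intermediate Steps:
n(D) = 91 (n(D) = -3 + 94 = 91)
K(H) = -108/H
(-895 - 39458)*((K(-57) + (-4364 - 1*(-9554))) + n(60)) = (-895 - 39458)*((-108/(-57) + (-4364 - 1*(-9554))) + 91) = -40353*((-108*(-1/57) + (-4364 + 9554)) + 91) = -40353*((36/19 + 5190) + 91) = -40353*(98646/19 + 91) = -40353*100375/19 = -4050432375/19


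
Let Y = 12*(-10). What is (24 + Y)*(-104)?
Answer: 9984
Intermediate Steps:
Y = -120
(24 + Y)*(-104) = (24 - 120)*(-104) = -96*(-104) = 9984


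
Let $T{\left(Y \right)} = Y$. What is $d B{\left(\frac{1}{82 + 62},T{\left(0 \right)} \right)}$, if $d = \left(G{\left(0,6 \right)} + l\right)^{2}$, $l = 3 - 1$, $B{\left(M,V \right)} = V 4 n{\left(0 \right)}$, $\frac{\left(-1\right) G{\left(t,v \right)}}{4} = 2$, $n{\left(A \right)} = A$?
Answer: $0$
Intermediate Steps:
$G{\left(t,v \right)} = -8$ ($G{\left(t,v \right)} = \left(-4\right) 2 = -8$)
$B{\left(M,V \right)} = 0$ ($B{\left(M,V \right)} = V 4 \cdot 0 = 4 V 0 = 0$)
$l = 2$ ($l = 3 - 1 = 2$)
$d = 36$ ($d = \left(-8 + 2\right)^{2} = \left(-6\right)^{2} = 36$)
$d B{\left(\frac{1}{82 + 62},T{\left(0 \right)} \right)} = 36 \cdot 0 = 0$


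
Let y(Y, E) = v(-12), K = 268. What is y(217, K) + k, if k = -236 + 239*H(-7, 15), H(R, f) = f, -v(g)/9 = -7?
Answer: 3412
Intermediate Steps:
v(g) = 63 (v(g) = -9*(-7) = 63)
y(Y, E) = 63
k = 3349 (k = -236 + 239*15 = -236 + 3585 = 3349)
y(217, K) + k = 63 + 3349 = 3412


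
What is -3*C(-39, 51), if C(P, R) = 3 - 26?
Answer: 69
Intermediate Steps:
C(P, R) = -23
-3*C(-39, 51) = -3*(-23) = 69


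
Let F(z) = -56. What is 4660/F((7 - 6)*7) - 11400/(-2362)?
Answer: -1296065/16534 ≈ -78.388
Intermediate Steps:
4660/F((7 - 6)*7) - 11400/(-2362) = 4660/(-56) - 11400/(-2362) = 4660*(-1/56) - 11400*(-1/2362) = -1165/14 + 5700/1181 = -1296065/16534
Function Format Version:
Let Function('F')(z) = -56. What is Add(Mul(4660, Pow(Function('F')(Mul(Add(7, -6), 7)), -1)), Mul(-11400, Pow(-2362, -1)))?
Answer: Rational(-1296065, 16534) ≈ -78.388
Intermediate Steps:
Add(Mul(4660, Pow(Function('F')(Mul(Add(7, -6), 7)), -1)), Mul(-11400, Pow(-2362, -1))) = Add(Mul(4660, Pow(-56, -1)), Mul(-11400, Pow(-2362, -1))) = Add(Mul(4660, Rational(-1, 56)), Mul(-11400, Rational(-1, 2362))) = Add(Rational(-1165, 14), Rational(5700, 1181)) = Rational(-1296065, 16534)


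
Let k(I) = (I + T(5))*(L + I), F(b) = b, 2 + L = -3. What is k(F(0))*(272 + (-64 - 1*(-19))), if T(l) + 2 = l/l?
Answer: 1135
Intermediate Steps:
L = -5 (L = -2 - 3 = -5)
T(l) = -1 (T(l) = -2 + l/l = -2 + 1 = -1)
k(I) = (-1 + I)*(-5 + I) (k(I) = (I - 1)*(-5 + I) = (-1 + I)*(-5 + I))
k(F(0))*(272 + (-64 - 1*(-19))) = (5 + 0² - 6*0)*(272 + (-64 - 1*(-19))) = (5 + 0 + 0)*(272 + (-64 + 19)) = 5*(272 - 45) = 5*227 = 1135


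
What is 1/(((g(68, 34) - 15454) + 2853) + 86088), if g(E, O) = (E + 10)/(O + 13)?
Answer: 47/3453967 ≈ 1.3608e-5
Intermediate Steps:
g(E, O) = (10 + E)/(13 + O)
1/(((g(68, 34) - 15454) + 2853) + 86088) = 1/((((10 + 68)/(13 + 34) - 15454) + 2853) + 86088) = 1/(((78/47 - 15454) + 2853) + 86088) = 1/((-726260/47 + 2853) + 86088) = 1/(-592169/47 + 86088) = 1/(3453967/47) = 47/3453967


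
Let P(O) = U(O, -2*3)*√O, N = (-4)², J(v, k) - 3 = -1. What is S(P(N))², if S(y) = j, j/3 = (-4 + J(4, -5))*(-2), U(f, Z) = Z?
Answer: 144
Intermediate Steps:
J(v, k) = 2 (J(v, k) = 3 - 1 = 2)
N = 16
P(O) = -6*√O (P(O) = (-2*3)*√O = -6*√O)
j = 12 (j = 3*((-4 + 2)*(-2)) = 3*(-2*(-2)) = 3*4 = 12)
S(y) = 12
S(P(N))² = 12² = 144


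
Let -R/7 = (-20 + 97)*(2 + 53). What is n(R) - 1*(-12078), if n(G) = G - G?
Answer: 12078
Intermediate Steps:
R = -29645 (R = -7*(-20 + 97)*(2 + 53) = -539*55 = -7*4235 = -29645)
n(G) = 0
n(R) - 1*(-12078) = 0 - 1*(-12078) = 0 + 12078 = 12078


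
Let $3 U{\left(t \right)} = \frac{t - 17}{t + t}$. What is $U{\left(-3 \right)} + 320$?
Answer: $\frac{2890}{9} \approx 321.11$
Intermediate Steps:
$U{\left(t \right)} = \frac{-17 + t}{6 t}$ ($U{\left(t \right)} = \frac{\left(t - 17\right) \frac{1}{t + t}}{3} = \frac{\left(-17 + t\right) \frac{1}{2 t}}{3} = \frac{\frac{1}{2} \frac{1}{t} \left(-17 + t\right)}{3} = \frac{-17 + t}{6 t}$)
$U{\left(-3 \right)} + 320 = \frac{-17 - 3}{6 \left(-3\right)} + 320 = \frac{1}{6} \left(- \frac{1}{3}\right) \left(-20\right) + 320 = \frac{10}{9} + 320 = \frac{2890}{9}$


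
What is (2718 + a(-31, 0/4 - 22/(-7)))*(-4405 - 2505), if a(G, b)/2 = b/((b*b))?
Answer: -206643550/11 ≈ -1.8786e+7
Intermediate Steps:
a(G, b) = 2/b (a(G, b) = 2*(b/((b*b))) = 2*(b/(b²)) = 2*(b/b²) = 2/b)
(2718 + a(-31, 0/4 - 22/(-7)))*(-4405 - 2505) = (2718 + 2/(0/4 - 22/(-7)))*(-4405 - 2505) = (2718 + 2/(0*(¼) - 22*(-⅐)))*(-6910) = (2718 + 2/(0 + 22/7))*(-6910) = (2718 + 2/(22/7))*(-6910) = (2718 + 2*(7/22))*(-6910) = (2718 + 7/11)*(-6910) = (29905/11)*(-6910) = -206643550/11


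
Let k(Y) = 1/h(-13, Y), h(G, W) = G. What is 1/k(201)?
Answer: -13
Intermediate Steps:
k(Y) = -1/13 (k(Y) = 1/(-13) = -1/13)
1/k(201) = 1/(-1/13) = -13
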